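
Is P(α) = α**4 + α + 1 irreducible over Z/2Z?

Yes

Check for roots in Z/2Z: P(0) = 1; P(1) = 1.
No roots, so no linear factors.
Monic irreducibles of degree 2 over GF(2): α**2 + α + 1.
None of them divide P (all give nonzero remainder).
No irreducible factor of degree ≤ 2 exists, so P is irreducible over GF(2).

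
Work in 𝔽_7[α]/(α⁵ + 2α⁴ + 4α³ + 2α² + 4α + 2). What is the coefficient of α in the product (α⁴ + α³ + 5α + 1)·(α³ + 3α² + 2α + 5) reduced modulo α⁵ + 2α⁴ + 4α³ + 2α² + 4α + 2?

Multiply in 𝔽_7[α]: (α⁴ + α³ + 5α + 1)·(α³ + 3α² + 2α + 5) = α⁷ + 4α⁶ + 5α⁵ + 5α⁴ + 6α² + 6α + 5.
Reduce using α⁵ ≡ 5α⁴ + 3α³ + 5α² + 3α + 5 (mod α⁵ + 2α⁴ + 4α³ + 2α² + 4α + 2).
Reduced: α⁴ + 4α³ + 2α² + 4.

0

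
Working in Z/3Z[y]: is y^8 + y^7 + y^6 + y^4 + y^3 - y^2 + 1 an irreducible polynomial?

Yes

Write P(y) = y^8 + y^7 + y^6 + y^4 + y^3 - y^2 + 1.
Check for roots in Z/3Z: P(0) = 1; P(1) = 2; P(2) = 1.
No roots, so no linear factors.
Monic irreducibles of degree 2 over GF(3): y^2 + 1, y^2 + y - 1, y^2 - y - 1.
None of them divide P (all give nonzero remainder).
Degree-3 irreducible divisors: test the 8 monic irreducibles of degree 3 over GF(3).
None of them divide P (all give nonzero remainder).
Degree-4 irreducible divisors: test the 18 monic irreducibles of degree 4 over GF(3).
None of them divide P (all give nonzero remainder).
No irreducible factor of degree ≤ 4 exists, so P is irreducible over GF(3).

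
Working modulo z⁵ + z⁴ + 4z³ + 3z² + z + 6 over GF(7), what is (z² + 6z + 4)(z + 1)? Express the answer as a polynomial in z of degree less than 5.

z^3 + 3z + 4

Multiply in GF(7)[z]: (z² + 6z + 4)·(z + 1) = z³ + 3z + 4.
Reduced: z³ + 3z + 4.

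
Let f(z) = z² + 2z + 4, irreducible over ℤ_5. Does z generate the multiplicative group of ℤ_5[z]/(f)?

No

|GF(5^2)^×| = 5^2 − 1 = 24. Prime factorization: 24 = 2^3·3.
f is primitive ⇔ z has order 24 in GF(5)[z]/(f), i.e. z^(24/q) ≠ 1 for each prime q | 24.
z^(12) mod f = 1
z^(8) mod f = 2z + 4.
Since z^(12) = 1, the order of z divides 12 < 24; not primitive.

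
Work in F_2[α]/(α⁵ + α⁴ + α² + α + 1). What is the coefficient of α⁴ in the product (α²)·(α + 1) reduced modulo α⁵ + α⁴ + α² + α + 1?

0

Multiply in F_2[α]: (α²)·(α + 1) = α³ + α².
Reduced: α³ + α².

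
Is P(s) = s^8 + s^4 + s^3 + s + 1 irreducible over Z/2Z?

Yes

Check for roots in Z/2Z: P(0) = 1; P(1) = 1.
No roots, so no linear factors.
Monic irreducibles of degree 2 over GF(2): s^2 + s + 1.
None of them divide P (all give nonzero remainder).
Monic irreducibles of degree 3 over GF(2): s^3 + s + 1, s^3 + s^2 + 1.
None of them divide P (all give nonzero remainder).
Monic irreducibles of degree 4 over GF(2): s^4 + s + 1, s^4 + s^3 + 1, s^4 + s^3 + s^2 + s + 1.
None of them divide P (all give nonzero remainder).
No irreducible factor of degree ≤ 4 exists, so P is irreducible over GF(2).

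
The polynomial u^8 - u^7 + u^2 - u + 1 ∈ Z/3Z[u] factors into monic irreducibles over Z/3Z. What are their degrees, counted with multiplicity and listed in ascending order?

8

Write h(u) = u^8 - u^7 + u^2 - u + 1.
Roots in Z/3Z: h(0) = 1; h(1) = 1; h(2) = 2.
Complete factorization: h(u) = (u^8 - u^7 + u^2 - u + 1).
Factor degrees with multiplicity: 8 = 8.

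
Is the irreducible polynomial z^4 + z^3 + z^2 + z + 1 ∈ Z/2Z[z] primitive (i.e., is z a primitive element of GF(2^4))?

Write f(z) = z^4 + z^3 + z^2 + z + 1.
|GF(2^4)^×| = 2^4 − 1 = 15. Prime factorization: 15 = 3·5.
f is primitive ⇔ z has order 15 in GF(2)[z]/(f), i.e. z^(15/q) ≠ 1 for each prime q | 15.
z^(5) mod f = 1
z^(3) mod f = z^3.
Since z^(5) = 1, the order of z divides 5 < 15; not primitive.

No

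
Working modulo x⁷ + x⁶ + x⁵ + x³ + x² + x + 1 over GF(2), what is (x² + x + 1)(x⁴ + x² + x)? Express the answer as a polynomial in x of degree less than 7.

Multiply in GF(2)[x]: (x² + x + 1)·(x⁴ + x² + x) = x⁶ + x⁵ + x.
Reduced: x⁶ + x⁵ + x.

x^6 + x^5 + x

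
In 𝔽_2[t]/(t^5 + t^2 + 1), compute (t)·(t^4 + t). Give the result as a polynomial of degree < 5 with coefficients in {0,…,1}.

Multiply in 𝔽_2[t]: (t)·(t^4 + t) = t^5 + t^2.
Reduce using t^5 ≡ t^2 + 1 (mod t^5 + t^2 + 1).
Reduced: 1.

1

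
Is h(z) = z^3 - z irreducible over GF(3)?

No

Check for roots in GF(3): h(0) = 0 → root; h(1) = 0 → root; h(2) = 0 → root.
h(0) = 0, so (z) divides h(z); h is reducible.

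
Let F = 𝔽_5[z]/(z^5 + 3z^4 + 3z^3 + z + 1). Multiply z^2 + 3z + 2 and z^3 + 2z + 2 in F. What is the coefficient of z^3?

Multiply in 𝔽_5[z]: (z^2 + 3z + 2)·(z^3 + 2z + 2) = z^5 + 3z^4 + 4z^3 + 3z^2 + 4.
Reduce using z^5 ≡ 2z^4 + 2z^3 + 4z + 4 (mod z^5 + 3z^4 + 3z^3 + z + 1).
Reduced: z^3 + 3z^2 + 4z + 3.

1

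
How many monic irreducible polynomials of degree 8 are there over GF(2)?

30

By the necklace-counting formula, N_2(8) = (1/8) Σ_{d|8} μ(8/d)·2^d.
Divisors of 8: 1, 2, 4, 8; μ(8/d) for each: 0, 0, -1, 1.
Σ = − 2^4 + 2^8 = 240.
N = 240/8 = 30.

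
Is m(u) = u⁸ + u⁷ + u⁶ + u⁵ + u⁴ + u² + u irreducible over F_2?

Check for roots in F_2: m(0) = 0 → root; m(1) = 1.
m(0) = 0, so (u) divides m(u); m is reducible.

No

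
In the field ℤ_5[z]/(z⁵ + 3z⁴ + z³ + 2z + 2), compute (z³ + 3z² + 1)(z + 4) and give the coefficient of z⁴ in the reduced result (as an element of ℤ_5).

1

Multiply in ℤ_5[z]: (z³ + 3z² + 1)·(z + 4) = z⁴ + 2z³ + 2z² + z + 4.
Reduced: z⁴ + 2z³ + 2z² + z + 4.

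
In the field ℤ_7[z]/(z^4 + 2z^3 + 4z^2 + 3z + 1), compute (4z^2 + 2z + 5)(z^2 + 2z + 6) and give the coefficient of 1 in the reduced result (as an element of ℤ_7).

5

Multiply in ℤ_7[z]: (4z^2 + 2z + 5)·(z^2 + 2z + 6) = 4z^4 + 3z^3 + 5z^2 + z + 2.
Reduce using z^4 ≡ 5z^3 + 3z^2 + 4z + 6 (mod z^4 + 2z^3 + 4z^2 + 3z + 1).
Reduced: 2z^3 + 3z^2 + 3z + 5.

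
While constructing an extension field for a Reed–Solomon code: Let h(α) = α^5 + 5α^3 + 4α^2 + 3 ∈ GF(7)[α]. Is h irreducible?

No

Check for roots in GF(7): h(0) = 3; h(1) = 6; h(2) = 0 → root; h(3) = 4; h(4) = 4; h(5) = 3; h(6) = 1.
h(2) = 0, so (α − 2) divides h(α); h is reducible.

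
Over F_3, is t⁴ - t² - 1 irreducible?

Yes

Write g(t) = t⁴ - t² - 1.
Check for roots in F_3: g(0) = 2; g(1) = 2; g(2) = 2.
No roots, so no linear factors.
Monic irreducibles of degree 2 over GF(3): t² + 1, t² + t - 1, t² - t - 1.
None of them divide g (all give nonzero remainder).
No irreducible factor of degree ≤ 2 exists, so g is irreducible over GF(3).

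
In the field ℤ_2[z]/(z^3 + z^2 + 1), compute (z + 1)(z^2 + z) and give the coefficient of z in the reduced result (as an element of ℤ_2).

Multiply in ℤ_2[z]: (z + 1)·(z^2 + z) = z^3 + z.
Reduce using z^3 ≡ z^2 + 1 (mod z^3 + z^2 + 1).
Reduced: z^2 + z + 1.

1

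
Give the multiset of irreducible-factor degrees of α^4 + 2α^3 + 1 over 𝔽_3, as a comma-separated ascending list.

Write g(α) = α^4 + 2α^3 + 1.
Roots in 𝔽_3: g(0) = 1; g(1) = 1; g(2) = 0 → root.
Linear factors from roots: (α + 1).
Complete factorization: g(α) = (α + 1)·(α^3 + α^2 + 2α + 1).
Factor degrees with multiplicity: 1 + 3 = 4.

1, 3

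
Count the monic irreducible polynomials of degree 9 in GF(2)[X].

56

By the necklace-counting formula, N_2(9) = (1/9) Σ_{d|9} μ(9/d)·2^d.
Divisors of 9: 1, 3, 9; μ(9/d) for each: 0, -1, 1.
Σ = − 2^3 + 2^9 = 504.
N = 504/9 = 56.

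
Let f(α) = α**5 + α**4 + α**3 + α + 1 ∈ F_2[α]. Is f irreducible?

Yes

Check for roots in F_2: f(0) = 1; f(1) = 1.
No roots, so no linear factors.
Monic irreducibles of degree 2 over GF(2): α**2 + α + 1.
None of them divide f (all give nonzero remainder).
No irreducible factor of degree ≤ 2 exists, so f is irreducible over GF(2).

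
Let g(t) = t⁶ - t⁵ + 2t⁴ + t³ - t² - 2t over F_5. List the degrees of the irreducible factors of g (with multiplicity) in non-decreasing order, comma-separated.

1, 1, 1, 3

Roots in F_5: g(0) = 0 → root; g(1) = 0 → root; g(2) = 4; g(3) = 0 → root; g(4) = 4.
Linear factors from roots: (t), (t - 1), (t + 2).
Complete factorization: g(t) = (t)·(t + 2)·(t - 1)·(t³ - 2t² + t + 1).
Factor degrees with multiplicity: 1 + 1 + 1 + 3 = 6.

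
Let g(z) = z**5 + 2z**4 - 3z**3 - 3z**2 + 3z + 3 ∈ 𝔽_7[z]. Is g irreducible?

Yes

Check for roots in 𝔽_7: g(0) = 3; g(1) = 3; g(2) = 2; g(3) = 1; g(4) = 2; g(5) = 2; g(6) = 1.
No roots, so no linear factors.
Degree-2 irreducible divisors: test the 21 monic irreducibles of degree 2 over GF(7).
None of them divide g (all give nonzero remainder).
No irreducible factor of degree ≤ 2 exists, so g is irreducible over GF(7).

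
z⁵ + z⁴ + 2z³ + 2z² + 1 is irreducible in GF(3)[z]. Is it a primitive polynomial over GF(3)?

Write f(z) = z⁵ + z⁴ + 2z³ + 2z² + 1.
|GF(3^5)^×| = 3^5 − 1 = 242. Prime factorization: 242 = 2·11^2.
f is primitive ⇔ z has order 242 in GF(3)[z]/(f), i.e. z^(242/q) ≠ 1 for each prime q | 242.
z^(121) mod f = 2.
z^(22) mod f = z⁴ + 2z + 1.
None equal 1, so z has full order 242; f is primitive.

Yes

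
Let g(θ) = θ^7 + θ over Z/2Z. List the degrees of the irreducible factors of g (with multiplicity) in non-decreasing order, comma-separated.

1, 1, 1, 2, 2

Roots in Z/2Z: g(0) = 0 → root; g(1) = 0 → root.
Linear factors from roots: (θ), (θ + 1).
Complete factorization: g(θ) = (θ)·(θ + 1)^2·(θ^2 + θ + 1)^2.
Factor degrees with multiplicity: 1 + 1 + 1 + 2 + 2 = 7.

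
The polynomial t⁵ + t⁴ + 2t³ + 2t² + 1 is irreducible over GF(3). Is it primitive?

Write f(t) = t⁵ + t⁴ + 2t³ + 2t² + 1.
|GF(3^5)^×| = 3^5 − 1 = 242. Prime factorization: 242 = 2·11^2.
f is primitive ⇔ t has order 242 in GF(3)[t]/(f), i.e. t^(242/q) ≠ 1 for each prime q | 242.
t^(121) mod f = 2.
t^(22) mod f = t⁴ + 2t + 1.
None equal 1, so t has full order 242; f is primitive.

Yes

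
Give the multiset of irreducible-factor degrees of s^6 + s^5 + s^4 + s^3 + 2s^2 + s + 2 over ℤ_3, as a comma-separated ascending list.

Write f(s) = s^6 + s^5 + s^4 + s^3 + 2s^2 + s + 2.
Roots in ℤ_3: f(0) = 2; f(1) = 0 → root; f(2) = 0 → root.
Linear factors from roots: (s + 2), (s + 1).
Complete factorization: f(s) = (s + 1)·(s + 2)·(s^2 + 2s + 2)^2.
Factor degrees with multiplicity: 1 + 1 + 2 + 2 = 6.

1, 1, 2, 2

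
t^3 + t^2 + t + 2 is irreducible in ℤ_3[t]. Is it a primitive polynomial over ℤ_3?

Write f(t) = t^3 + t^2 + t + 2.
|GF(3^3)^×| = 3^3 − 1 = 26. Prime factorization: 26 = 2·13.
f is primitive ⇔ t has order 26 in GF(3)[t]/(f), i.e. t^(26/q) ≠ 1 for each prime q | 26.
t^(13) mod f = 1
t^(2) mod f = t^2.
Since t^(13) = 1, the order of t divides 13 < 26; not primitive.

No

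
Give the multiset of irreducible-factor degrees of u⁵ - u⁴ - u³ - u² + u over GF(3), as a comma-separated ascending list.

Write f(u) = u⁵ - u⁴ - u³ - u² + u.
Roots in GF(3): f(0) = 0 → root; f(1) = 2; f(2) = 0 → root.
Linear factors from roots: (u), (u + 1).
Complete factorization: f(u) = (u)·(u + 1)^2·(u² + 1).
Factor degrees with multiplicity: 1 + 1 + 1 + 2 = 5.

1, 1, 1, 2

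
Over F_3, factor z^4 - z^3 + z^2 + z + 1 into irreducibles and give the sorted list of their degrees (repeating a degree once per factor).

1, 1, 2

Write h(z) = z^4 - z^3 + z^2 + z + 1.
Roots in F_3: h(0) = 1; h(1) = 0 → root; h(2) = 0 → root.
Linear factors from roots: (z - 1), (z + 1).
Complete factorization: h(z) = (z + 1)·(z - 1)·(z^2 - z - 1).
Factor degrees with multiplicity: 1 + 1 + 2 = 4.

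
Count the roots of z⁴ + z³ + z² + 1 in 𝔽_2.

Write P(z) = z⁴ + z³ + z² + 1.
Evaluate at each of the 2 elements of 𝔽_2:
P(0) = 1; P(1) = 0 → root.
Roots: {1}.

1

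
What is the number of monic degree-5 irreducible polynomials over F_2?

By the necklace-counting formula, N_2(5) = (1/5) Σ_{d|5} μ(5/d)·2^d.
Divisors of 5: 1, 5; μ(5/d) for each: -1, 1.
Σ = − 2^1 + 2^5 = 30.
N = 30/5 = 6.

6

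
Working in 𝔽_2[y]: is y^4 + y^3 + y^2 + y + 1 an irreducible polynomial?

Write m(y) = y^4 + y^3 + y^2 + y + 1.
Check for roots in 𝔽_2: m(0) = 1; m(1) = 1.
No roots, so no linear factors.
Monic irreducibles of degree 2 over GF(2): y^2 + y + 1.
None of them divide m (all give nonzero remainder).
No irreducible factor of degree ≤ 2 exists, so m is irreducible over GF(2).

Yes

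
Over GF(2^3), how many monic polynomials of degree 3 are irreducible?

x^(8^3) − x is the product of all monic irreducibles of degree dividing 3; Möbius inversion gives N = (1/3) Σ μ(3/d)·8^d.
Divisors of 3: 1, 3; μ(3/d) for each: -1, 1.
Σ = − 8^1 + 8^3 = 504.
N = 504/3 = 168.

168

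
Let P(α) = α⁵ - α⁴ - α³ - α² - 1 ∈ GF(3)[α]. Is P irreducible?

Check for roots in GF(3): P(0) = 2; P(1) = 0 → root; P(2) = 0 → root.
P(1) = 0, so (α − 1) divides P(α); P is reducible.

No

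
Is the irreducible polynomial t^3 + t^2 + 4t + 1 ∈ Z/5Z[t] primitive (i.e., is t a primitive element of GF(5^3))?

No

Write f(t) = t^3 + t^2 + 4t + 1.
|GF(5^3)^×| = 5^3 − 1 = 124. Prime factorization: 124 = 2^2·31.
f is primitive ⇔ t has order 124 in GF(5)[t]/(f), i.e. t^(124/q) ≠ 1 for each prime q | 124.
t^(62) mod f = 1
t^(4) mod f = 2t^2 + 3t + 1.
Since t^(62) = 1, the order of t divides 62 < 124; not primitive.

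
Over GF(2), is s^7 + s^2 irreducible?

Write P(s) = s^7 + s^2.
Check for roots in GF(2): P(0) = 0 → root; P(1) = 0 → root.
P(0) = 0, so (s) divides P(s); P is reducible.

No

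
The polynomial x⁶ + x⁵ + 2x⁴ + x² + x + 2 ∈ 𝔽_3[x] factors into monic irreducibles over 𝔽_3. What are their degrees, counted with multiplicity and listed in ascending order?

Write g(x) = x⁶ + x⁵ + 2x⁴ + x² + x + 2.
Roots in 𝔽_3: g(0) = 2; g(1) = 2; g(2) = 1.
Complete factorization: g(x) = (x² + 2x + 2)·(x² + x + 2)^2.
Factor degrees with multiplicity: 2 + 2 + 2 = 6.

2, 2, 2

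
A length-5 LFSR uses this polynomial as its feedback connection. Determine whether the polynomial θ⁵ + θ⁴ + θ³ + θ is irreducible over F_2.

Write f(θ) = θ⁵ + θ⁴ + θ³ + θ.
Check for roots in F_2: f(0) = 0 → root; f(1) = 0 → root.
f(0) = 0, so (θ) divides f(θ); f is reducible.

No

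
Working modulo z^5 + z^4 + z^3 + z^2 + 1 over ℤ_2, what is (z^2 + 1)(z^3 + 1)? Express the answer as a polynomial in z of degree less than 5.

z^4

Multiply in ℤ_2[z]: (z^2 + 1)·(z^3 + 1) = z^5 + z^3 + z^2 + 1.
Reduce using z^5 ≡ z^4 + z^3 + z^2 + 1 (mod z^5 + z^4 + z^3 + z^2 + 1).
Reduced: z^4.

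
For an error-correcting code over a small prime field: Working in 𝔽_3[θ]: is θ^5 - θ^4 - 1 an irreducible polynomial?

No

Write f(θ) = θ^5 - θ^4 - 1.
Check for roots in 𝔽_3: f(0) = 2; f(1) = 2; f(2) = 0 → root.
f(2) = 0, so (θ − 2) divides f(θ); f is reducible.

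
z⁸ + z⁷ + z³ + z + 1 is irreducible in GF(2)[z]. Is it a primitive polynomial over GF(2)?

No

Write f(z) = z⁸ + z⁷ + z³ + z + 1.
|GF(2^8)^×| = 2^8 − 1 = 255. Prime factorization: 255 = 3·5·17.
f is primitive ⇔ z has order 255 in GF(2)[z]/(f), i.e. z^(255/q) ≠ 1 for each prime q | 255.
z^(85) mod f = 1
z^(51) mod f = z⁴ + z³ + z² + z.
z^(15) mod f = z⁶ + z⁴ + z² + 1.
Since z^(85) = 1, the order of z divides 85 < 255; not primitive.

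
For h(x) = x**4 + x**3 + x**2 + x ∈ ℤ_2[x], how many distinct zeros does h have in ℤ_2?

Evaluate at each of the 2 elements of ℤ_2:
h(0) = 0 → root; h(1) = 0 → root.
Roots: {0, 1}.

2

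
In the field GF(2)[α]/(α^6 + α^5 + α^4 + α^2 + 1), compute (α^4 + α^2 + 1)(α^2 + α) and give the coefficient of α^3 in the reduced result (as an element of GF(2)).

Multiply in GF(2)[α]: (α^4 + α^2 + 1)·(α^2 + α) = α^6 + α^5 + α^4 + α^3 + α^2 + α.
Reduce using α^6 ≡ α^5 + α^4 + α^2 + 1 (mod α^6 + α^5 + α^4 + α^2 + 1).
Reduced: α^3 + α + 1.

1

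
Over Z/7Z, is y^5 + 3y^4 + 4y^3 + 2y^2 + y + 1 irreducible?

No

Write f(y) = y^5 + 3y^4 + 4y^3 + 2y^2 + y + 1.
Check for roots in Z/7Z: f(0) = 1; f(1) = 5; f(2) = 4; f(3) = 0 → root; f(4) = 6; f(5) = 5; f(6) = 0 → root.
f(3) = 0, so (y − 3) divides f(y); f is reducible.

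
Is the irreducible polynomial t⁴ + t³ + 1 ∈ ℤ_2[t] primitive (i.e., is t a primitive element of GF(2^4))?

Write f(t) = t⁴ + t³ + 1.
|GF(2^4)^×| = 2^4 − 1 = 15. Prime factorization: 15 = 3·5.
f is primitive ⇔ t has order 15 in GF(2)[t]/(f), i.e. t^(15/q) ≠ 1 for each prime q | 15.
t^(5) mod f = t³ + t + 1.
t^(3) mod f = t³.
None equal 1, so t has full order 15; f is primitive.

Yes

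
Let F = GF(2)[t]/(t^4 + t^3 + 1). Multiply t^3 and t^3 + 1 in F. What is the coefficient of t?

Multiply in GF(2)[t]: (t^3)·(t^3 + 1) = t^6 + t^3.
Reduce using t^4 ≡ t^3 + 1 (mod t^4 + t^3 + 1).
Reduced: t^2 + t + 1.

1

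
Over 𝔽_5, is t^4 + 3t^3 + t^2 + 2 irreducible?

Write g(t) = t^4 + 3t^3 + t^2 + 2.
Check for roots in 𝔽_5: g(0) = 2; g(1) = 2; g(2) = 1; g(3) = 3; g(4) = 1.
No roots, so no linear factors.
Degree-2 irreducible divisors: test the 10 monic irreducibles of degree 2 over GF(5).
None of them divide g (all give nonzero remainder).
No irreducible factor of degree ≤ 2 exists, so g is irreducible over GF(5).

Yes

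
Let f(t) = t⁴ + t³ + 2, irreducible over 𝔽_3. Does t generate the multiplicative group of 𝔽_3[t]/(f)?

Yes

|GF(3^4)^×| = 3^4 − 1 = 80. Prime factorization: 80 = 2^4·5.
f is primitive ⇔ t has order 80 in GF(3)[t]/(f), i.e. t^(80/q) ≠ 1 for each prime q | 80.
t^(40) mod f = 2.
t^(16) mod f = 2t² + 2t + 2.
None equal 1, so t has full order 80; f is primitive.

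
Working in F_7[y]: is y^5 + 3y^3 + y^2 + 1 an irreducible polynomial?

Write h(y) = y^5 + 3y^3 + y^2 + 1.
Check for roots in F_7: h(0) = 1; h(1) = 6; h(2) = 5; h(3) = 5; h(4) = 1; h(5) = 5; h(6) = 5.
No roots, so no linear factors.
Degree-2 irreducible divisors: test the 21 monic irreducibles of degree 2 over GF(7).
None of them divide h (all give nonzero remainder).
No irreducible factor of degree ≤ 2 exists, so h is irreducible over GF(7).

Yes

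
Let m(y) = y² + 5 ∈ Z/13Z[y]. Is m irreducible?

Yes

Check each element of Z/13Z for a root: m(0)=5, m(1)=6, m(2)=9, m(3)=1, m(4)=8, m(5)=4, m(6)=2, m(7)=2, m(8)=4, m(9)=8, m(10)=1, m(11)=9, m(12)=6.
No roots. A degree-2 polynomial over a field with no linear factor is irreducible.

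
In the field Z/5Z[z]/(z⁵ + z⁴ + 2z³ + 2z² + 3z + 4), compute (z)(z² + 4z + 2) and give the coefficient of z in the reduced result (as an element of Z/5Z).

Multiply in Z/5Z[z]: (z)·(z² + 4z + 2) = z³ + 4z² + 2z.
Reduced: z³ + 4z² + 2z.

2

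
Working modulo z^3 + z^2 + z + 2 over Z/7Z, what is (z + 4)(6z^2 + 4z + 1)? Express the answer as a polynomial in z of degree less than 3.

z^2 + 4z + 6

Multiply in Z/7Z[z]: (z + 4)·(6z^2 + 4z + 1) = 6z^3 + 3z + 4.
Reduce using z^3 ≡ 6z^2 + 6z + 5 (mod z^3 + z^2 + z + 2).
Reduced: z^2 + 4z + 6.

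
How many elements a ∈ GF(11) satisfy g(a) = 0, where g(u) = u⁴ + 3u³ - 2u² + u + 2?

1

Evaluate at each of the 11 elements of GF(11):
g(0) = 2; g(1) = 5; g(2) = 3; g(3) = 6; g(4) = 4; g(5) = 0 → root; g(6) = 10; g(7) = 8; g(8) = 3; g(9) = 6; g(10) = 8.
Roots: {5}.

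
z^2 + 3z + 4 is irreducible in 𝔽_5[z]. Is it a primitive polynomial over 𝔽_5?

Write f(z) = z^2 + 3z + 4.
|GF(5^2)^×| = 5^2 − 1 = 24. Prime factorization: 24 = 2^3·3.
f is primitive ⇔ z has order 24 in GF(5)[z]/(f), i.e. z^(24/q) ≠ 1 for each prime q | 24.
z^(12) mod f = 1
z^(8) mod f = 3z + 4.
Since z^(12) = 1, the order of z divides 12 < 24; not primitive.

No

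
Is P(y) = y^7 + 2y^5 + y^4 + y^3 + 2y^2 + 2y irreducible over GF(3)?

Check for roots in GF(3): P(0) = 0 → root; P(1) = 0 → root; P(2) = 0 → root.
P(0) = 0, so (y) divides P(y); P is reducible.

No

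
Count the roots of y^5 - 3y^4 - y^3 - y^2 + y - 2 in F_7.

Write g(y) = y^5 - 3y^4 - y^3 - y^2 + y - 2.
Evaluate at each of the 7 elements of F_7:
g(0) = 5; g(1) = 2; g(2) = 0 → root; g(3) = 0 → root; g(4) = 3; g(5) = 4; g(6) = 0 → root.
Roots: {2, 3, 6}.

3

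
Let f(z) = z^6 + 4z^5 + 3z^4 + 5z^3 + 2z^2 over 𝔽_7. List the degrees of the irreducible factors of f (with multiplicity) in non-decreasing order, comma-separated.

Linear factors from roots: (z).
Complete factorization: f(z) = (z)^2·(z^2 + 2z + 3)^2.
Factor degrees with multiplicity: 1 + 1 + 2 + 2 = 6.

1, 1, 2, 2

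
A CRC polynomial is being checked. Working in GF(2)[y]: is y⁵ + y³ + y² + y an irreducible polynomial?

No

Write g(y) = y⁵ + y³ + y² + y.
Check for roots in GF(2): g(0) = 0 → root; g(1) = 0 → root.
g(0) = 0, so (y) divides g(y); g is reducible.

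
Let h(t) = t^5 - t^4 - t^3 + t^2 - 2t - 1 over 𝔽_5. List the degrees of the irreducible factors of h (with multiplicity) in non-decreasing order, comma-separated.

Roots in 𝔽_5: h(0) = 4; h(1) = 2; h(2) = 2; h(3) = 2; h(4) = 1.
Complete factorization: h(t) = (t^5 - t^4 - t^3 + t^2 - 2t - 1).
Factor degrees with multiplicity: 5 = 5.

5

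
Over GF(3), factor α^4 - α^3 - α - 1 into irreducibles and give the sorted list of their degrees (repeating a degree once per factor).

Write g(α) = α^4 - α^3 - α - 1.
Roots in GF(3): g(0) = 2; g(1) = 1; g(2) = 2.
Complete factorization: g(α) = (α^2 + 1)·(α^2 - α - 1).
Factor degrees with multiplicity: 2 + 2 = 4.

2, 2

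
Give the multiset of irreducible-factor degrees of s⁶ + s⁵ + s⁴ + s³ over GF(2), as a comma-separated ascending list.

Write g(s) = s⁶ + s⁵ + s⁴ + s³.
Roots in GF(2): g(0) = 0 → root; g(1) = 0 → root.
Linear factors from roots: (s), (s + 1).
Complete factorization: g(s) = (s)^3·(s + 1)^3.
Factor degrees with multiplicity: 1 + 1 + 1 + 1 + 1 + 1 = 6.

1, 1, 1, 1, 1, 1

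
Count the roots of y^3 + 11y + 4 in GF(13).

3

Write h(y) = y^3 + 11y + 4.
Evaluate at each of the 13 elements of GF(13):
h(0) = 4; h(1) = 3; h(2) = 8; h(3) = 12; h(4) = 8; h(5) = 2; h(6) = 0 → root; h(7) = 8; h(8) = 6; h(9) = 0 → root; h(10) = 9; h(11) = 0 → root; h(12) = 5.
Roots: {6, 9, 11}.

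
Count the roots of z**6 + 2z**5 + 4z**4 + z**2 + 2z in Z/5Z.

Write f(z) = z**6 + 2z**5 + 4z**4 + z**2 + 2z.
Evaluate at each of the 5 elements of Z/5Z:
f(0) = 0 → root; f(1) = 0 → root; f(2) = 0 → root; f(3) = 4; f(4) = 2.
Roots: {0, 1, 2}.

3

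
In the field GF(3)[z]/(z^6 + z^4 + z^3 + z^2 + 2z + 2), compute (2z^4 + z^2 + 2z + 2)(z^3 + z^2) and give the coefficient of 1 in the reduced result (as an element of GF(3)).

2

Multiply in GF(3)[z]: (2z^4 + z^2 + 2z + 2)·(z^3 + z^2) = 2z^7 + 2z^6 + z^5 + z^3 + 2z^2.
Reduce using z^6 ≡ 2z^4 + 2z^3 + 2z^2 + z + 1 (mod z^6 + z^4 + z^3 + z^2 + 2z + 2).
Reduced: 2z^5 + 2z^4 + 2z^2 + z + 2.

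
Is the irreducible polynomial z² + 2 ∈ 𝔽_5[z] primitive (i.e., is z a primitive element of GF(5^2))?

No

Write f(z) = z² + 2.
|GF(5^2)^×| = 5^2 − 1 = 24. Prime factorization: 24 = 2^3·3.
f is primitive ⇔ z has order 24 in GF(5)[z]/(f), i.e. z^(24/q) ≠ 1 for each prime q | 24.
z^(12) mod f = 4.
z^(8) mod f = 1
Since z^(8) = 1, the order of z divides 8 < 24; not primitive.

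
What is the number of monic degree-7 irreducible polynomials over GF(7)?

117648

The number of monic irreducibles of degree 7 over GF(7) is (1/7)·Σ_{d∣7} μ(7/d) 7^d.
Divisors of 7: 1, 7; μ(7/d) for each: -1, 1.
Σ = − 7^1 + 7^7 = 823536.
N = 823536/7 = 117648.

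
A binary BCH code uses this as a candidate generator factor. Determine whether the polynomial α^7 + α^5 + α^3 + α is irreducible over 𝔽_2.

No

Write g(α) = α^7 + α^5 + α^3 + α.
Check for roots in 𝔽_2: g(0) = 0 → root; g(1) = 0 → root.
g(0) = 0, so (α) divides g(α); g is reducible.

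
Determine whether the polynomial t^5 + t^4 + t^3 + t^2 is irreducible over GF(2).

Write P(t) = t^5 + t^4 + t^3 + t^2.
Check for roots in GF(2): P(0) = 0 → root; P(1) = 0 → root.
P(0) = 0, so (t) divides P(t); P is reducible.

No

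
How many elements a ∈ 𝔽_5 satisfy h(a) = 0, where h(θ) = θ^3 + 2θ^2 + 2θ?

Evaluate at each of the 5 elements of 𝔽_5:
h(0) = 0 → root; h(1) = 0 → root; h(2) = 0 → root; h(3) = 1; h(4) = 4.
Roots: {0, 1, 2}.

3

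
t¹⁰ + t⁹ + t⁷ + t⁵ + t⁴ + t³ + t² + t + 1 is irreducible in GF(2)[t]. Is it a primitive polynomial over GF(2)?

Write f(t) = t¹⁰ + t⁹ + t⁷ + t⁵ + t⁴ + t³ + t² + t + 1.
|GF(2^10)^×| = 2^10 − 1 = 1023. Prime factorization: 1023 = 3·11·31.
f is primitive ⇔ t has order 1023 in GF(2)[t]/(f), i.e. t^(1023/q) ≠ 1 for each prime q | 1023.
t^(341) mod f = 1
t^(93) mod f = t⁹ + t⁸ + t⁶ + t⁵.
t^(33) mod f = t⁹ + t⁸ + t⁷ + t⁶ + t⁴ + t³ + t.
Since t^(341) = 1, the order of t divides 341 < 1023; not primitive.

No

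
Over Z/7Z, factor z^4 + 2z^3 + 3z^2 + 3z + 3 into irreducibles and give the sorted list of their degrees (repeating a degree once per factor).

2, 2

Write g(z) = z^4 + 2z^3 + 3z^2 + 3z + 3.
Complete factorization: g(z) = (z^2 - 3z + 1)·(z^2 - 2z + 3).
Factor degrees with multiplicity: 2 + 2 = 4.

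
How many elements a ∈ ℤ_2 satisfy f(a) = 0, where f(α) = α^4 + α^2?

2

Evaluate at each of the 2 elements of ℤ_2:
f(0) = 0 → root; f(1) = 0 → root.
Roots: {0, 1}.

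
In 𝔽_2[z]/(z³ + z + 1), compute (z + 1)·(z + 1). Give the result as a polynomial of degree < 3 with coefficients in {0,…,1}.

Multiply in 𝔽_2[z]: (z + 1)·(z + 1) = z² + 1.
Reduced: z² + 1.

z^2 + 1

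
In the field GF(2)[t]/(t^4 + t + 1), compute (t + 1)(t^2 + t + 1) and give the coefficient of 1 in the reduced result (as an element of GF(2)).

1

Multiply in GF(2)[t]: (t + 1)·(t^2 + t + 1) = t^3 + 1.
Reduced: t^3 + 1.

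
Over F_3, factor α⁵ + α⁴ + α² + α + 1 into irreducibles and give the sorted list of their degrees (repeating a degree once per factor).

5

Write h(α) = α⁵ + α⁴ + α² + α + 1.
Roots in F_3: h(0) = 1; h(1) = 2; h(2) = 1.
Complete factorization: h(α) = (α⁵ + α⁴ + α² + α + 1).
Factor degrees with multiplicity: 5 = 5.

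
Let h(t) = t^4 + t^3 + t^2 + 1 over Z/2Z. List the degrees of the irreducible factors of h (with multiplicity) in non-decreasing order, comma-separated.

Roots in Z/2Z: h(0) = 1; h(1) = 0 → root.
Linear factors from roots: (t + 1).
Complete factorization: h(t) = (t + 1)·(t^3 + t + 1).
Factor degrees with multiplicity: 1 + 3 = 4.

1, 3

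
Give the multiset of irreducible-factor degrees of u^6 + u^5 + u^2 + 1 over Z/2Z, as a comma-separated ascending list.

1, 2, 3

Write g(u) = u^6 + u^5 + u^2 + 1.
Roots in Z/2Z: g(0) = 1; g(1) = 0 → root.
Linear factors from roots: (u + 1).
Complete factorization: g(u) = (u + 1)·(u^2 + u + 1)·(u^3 + u^2 + 1).
Factor degrees with multiplicity: 1 + 2 + 3 = 6.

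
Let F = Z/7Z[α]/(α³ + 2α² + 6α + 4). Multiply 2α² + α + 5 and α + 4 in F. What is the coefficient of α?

Multiply in Z/7Z[α]: (2α² + α + 5)·(α + 4) = 2α³ + 2α² + 2α + 6.
Reduce using α³ ≡ 5α² + α + 3 (mod α³ + 2α² + 6α + 4).
Reduced: 5α² + 4α + 5.

4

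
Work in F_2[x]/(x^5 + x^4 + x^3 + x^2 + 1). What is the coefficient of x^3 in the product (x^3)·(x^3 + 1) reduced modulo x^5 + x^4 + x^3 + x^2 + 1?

Multiply in F_2[x]: (x^3)·(x^3 + 1) = x^6 + x^3.
Reduce using x^5 ≡ x^4 + x^3 + x^2 + 1 (mod x^5 + x^4 + x^3 + x^2 + 1).
Reduced: x^3 + x^2 + x + 1.

1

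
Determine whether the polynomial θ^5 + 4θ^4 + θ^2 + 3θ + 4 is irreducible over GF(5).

Write m(θ) = θ^5 + 4θ^4 + θ^2 + 3θ + 4.
Check for roots in GF(5): m(0) = 4; m(1) = 3; m(2) = 0 → root; m(3) = 4; m(4) = 0 → root.
m(2) = 0, so (θ − 2) divides m(θ); m is reducible.

No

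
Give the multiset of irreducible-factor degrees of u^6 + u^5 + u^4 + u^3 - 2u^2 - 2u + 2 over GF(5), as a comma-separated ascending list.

1, 2, 3

Write f(u) = u^6 + u^5 + u^4 + u^3 - 2u^2 - 2u + 2.
Roots in GF(5): f(0) = 2; f(1) = 2; f(2) = 0 → root; f(3) = 3; f(4) = 2.
Linear factors from roots: (u - 2).
Complete factorization: f(u) = (u - 2)·(u^2 + u + 1)·(u^3 + 2u^2 - u - 1).
Factor degrees with multiplicity: 1 + 2 + 3 = 6.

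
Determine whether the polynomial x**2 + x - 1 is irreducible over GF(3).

Yes

Write g(x) = x**2 + x - 1.
Check for roots in GF(3): g(0) = 2; g(1) = 1; g(2) = 2.
No roots. A degree-2 polynomial over a field with no linear factor is irreducible.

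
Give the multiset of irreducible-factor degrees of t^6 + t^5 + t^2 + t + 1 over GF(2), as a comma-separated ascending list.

Write g(t) = t^6 + t^5 + t^2 + t + 1.
Roots in GF(2): g(0) = 1; g(1) = 1.
Complete factorization: g(t) = (t^6 + t^5 + t^2 + t + 1).
Factor degrees with multiplicity: 6 = 6.

6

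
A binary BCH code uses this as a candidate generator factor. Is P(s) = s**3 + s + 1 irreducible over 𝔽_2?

Yes

Check for roots in 𝔽_2: P(0) = 1; P(1) = 1.
No roots. A degree-3 polynomial over a field with no linear factor is irreducible.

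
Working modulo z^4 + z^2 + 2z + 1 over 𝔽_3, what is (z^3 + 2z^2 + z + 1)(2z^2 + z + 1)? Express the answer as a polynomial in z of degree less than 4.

Multiply in 𝔽_3[z]: (z^3 + 2z^2 + z + 1)·(2z^2 + z + 1) = 2z^5 + 2z^4 + 2z^3 + 2z^2 + 2z + 1.
Reduce using z^4 ≡ 2z^2 + z + 2 (mod z^4 + z^2 + 2z + 1).
Reduced: 2z^2 + 2z + 2.

2z^2 + 2z + 2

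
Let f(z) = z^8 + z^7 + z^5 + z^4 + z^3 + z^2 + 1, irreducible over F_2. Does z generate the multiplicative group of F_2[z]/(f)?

|GF(2^8)^×| = 2^8 − 1 = 255. Prime factorization: 255 = 3·5·17.
f is primitive ⇔ z has order 255 in GF(2)[z]/(f), i.e. z^(255/q) ≠ 1 for each prime q | 255.
z^(85) mod f = 1
z^(51) mod f = z^7 + z^6 + z^2 + 1.
z^(15) mod f = z^7 + z^4 + z^2.
Since z^(85) = 1, the order of z divides 85 < 255; not primitive.

No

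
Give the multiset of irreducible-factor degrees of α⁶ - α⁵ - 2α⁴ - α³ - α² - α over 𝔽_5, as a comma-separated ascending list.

1, 1, 1, 3

Write f(α) = α⁶ - α⁵ - 2α⁴ - α³ - α² - α.
Roots in 𝔽_5: f(0) = 0 → root; f(1) = 0 → root; f(2) = 1; f(3) = 0 → root; f(4) = 1.
Linear factors from roots: (α), (α - 1), (α + 2).
Complete factorization: f(α) = (α)·(α + 2)·(α - 1)·(α³ - 2α² + 2α - 2).
Factor degrees with multiplicity: 1 + 1 + 1 + 3 = 6.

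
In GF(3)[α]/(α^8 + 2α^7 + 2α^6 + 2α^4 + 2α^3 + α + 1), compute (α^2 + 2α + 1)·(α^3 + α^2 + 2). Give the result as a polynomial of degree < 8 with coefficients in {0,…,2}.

Multiply in GF(3)[α]: (α^2 + 2α + 1)·(α^3 + α^2 + 2) = α^5 + α + 2.
Reduced: α^5 + α + 2.

α^5 + α + 2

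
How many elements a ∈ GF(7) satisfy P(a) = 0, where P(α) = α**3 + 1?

Evaluate at each of the 7 elements of GF(7):
P(0) = 1; P(1) = 2; P(2) = 2; P(3) = 0 → root; P(4) = 2; P(5) = 0 → root; P(6) = 0 → root.
Roots: {3, 5, 6}.

3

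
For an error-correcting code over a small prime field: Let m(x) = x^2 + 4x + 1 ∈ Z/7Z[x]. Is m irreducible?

Yes

Check for roots in Z/7Z: m(0) = 1; m(1) = 6; m(2) = 6; m(3) = 1; m(4) = 5; m(5) = 4; m(6) = 5.
No roots. A degree-2 polynomial over a field with no linear factor is irreducible.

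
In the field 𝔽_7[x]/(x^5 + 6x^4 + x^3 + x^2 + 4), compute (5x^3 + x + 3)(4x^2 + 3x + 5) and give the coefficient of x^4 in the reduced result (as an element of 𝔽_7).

0

Multiply in 𝔽_7[x]: (5x^3 + x + 3)·(4x^2 + 3x + 5) = 6x^5 + x^4 + x^3 + x^2 + 1.
Reduce using x^5 ≡ x^4 + 6x^3 + 6x^2 + 3 (mod x^5 + 6x^4 + x^3 + x^2 + 4).
Reduced: 2x^3 + 2x^2 + 5.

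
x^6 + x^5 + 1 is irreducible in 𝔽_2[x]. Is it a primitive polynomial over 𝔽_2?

Yes

Write f(x) = x^6 + x^5 + 1.
|GF(2^6)^×| = 2^6 − 1 = 63. Prime factorization: 63 = 3^2·7.
f is primitive ⇔ x has order 63 in GF(2)[x]/(f), i.e. x^(63/q) ≠ 1 for each prime q | 63.
x^(21) mod f = x^5 + x^4 + x^3 + 1.
x^(9) mod f = x^5 + x^3 + x^2 + x + 1.
None equal 1, so x has full order 63; f is primitive.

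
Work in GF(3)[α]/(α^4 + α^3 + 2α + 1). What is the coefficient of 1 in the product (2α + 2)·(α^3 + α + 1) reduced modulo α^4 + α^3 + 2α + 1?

Multiply in GF(3)[α]: (2α + 2)·(α^3 + α + 1) = 2α^4 + 2α^3 + 2α^2 + α + 2.
Reduce using α^4 ≡ 2α^3 + α + 2 (mod α^4 + α^3 + 2α + 1).
Reduced: 2α^2.

0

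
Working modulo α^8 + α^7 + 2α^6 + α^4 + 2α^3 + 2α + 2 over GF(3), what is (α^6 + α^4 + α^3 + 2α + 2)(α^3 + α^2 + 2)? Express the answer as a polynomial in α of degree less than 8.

2α^7 + α^6 + 2α^4 + 2α + 1

Multiply in GF(3)[α]: (α^6 + α^4 + α^3 + 2α + 2)·(α^3 + α^2 + 2) = α^9 + α^8 + α^7 + α^6 + α^5 + α^4 + 2α^2 + α + 1.
Reduce using α^8 ≡ 2α^7 + α^6 + 2α^4 + α^3 + α + 1 (mod α^8 + α^7 + 2α^6 + α^4 + 2α^3 + 2α + 2).
Reduced: 2α^7 + α^6 + 2α^4 + 2α + 1.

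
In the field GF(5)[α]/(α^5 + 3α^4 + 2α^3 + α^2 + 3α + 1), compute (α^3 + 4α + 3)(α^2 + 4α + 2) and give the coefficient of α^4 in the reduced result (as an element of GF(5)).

1

Multiply in GF(5)[α]: (α^3 + 4α + 3)·(α^2 + 4α + 2) = α^5 + 4α^4 + α^3 + 4α^2 + 1.
Reduce using α^5 ≡ 2α^4 + 3α^3 + 4α^2 + 2α + 4 (mod α^5 + 3α^4 + 2α^3 + α^2 + 3α + 1).
Reduced: α^4 + 4α^3 + 3α^2 + 2α.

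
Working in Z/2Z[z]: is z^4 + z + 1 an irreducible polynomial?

Yes

Write h(z) = z^4 + z + 1.
Check for roots in Z/2Z: h(0) = 1; h(1) = 1.
No roots, so no linear factors.
Monic irreducibles of degree 2 over GF(2): z^2 + z + 1.
None of them divide h (all give nonzero remainder).
No irreducible factor of degree ≤ 2 exists, so h is irreducible over GF(2).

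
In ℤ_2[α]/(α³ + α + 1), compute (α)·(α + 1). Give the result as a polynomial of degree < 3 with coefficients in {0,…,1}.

Multiply in ℤ_2[α]: (α)·(α + 1) = α² + α.
Reduced: α² + α.

α^2 + α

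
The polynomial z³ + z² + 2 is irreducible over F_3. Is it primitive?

Write f(z) = z³ + z² + 2.
|GF(3^3)^×| = 3^3 − 1 = 26. Prime factorization: 26 = 2·13.
f is primitive ⇔ z has order 26 in GF(3)[z]/(f), i.e. z^(26/q) ≠ 1 for each prime q | 26.
z^(13) mod f = 1
z^(2) mod f = z².
Since z^(13) = 1, the order of z divides 13 < 26; not primitive.

No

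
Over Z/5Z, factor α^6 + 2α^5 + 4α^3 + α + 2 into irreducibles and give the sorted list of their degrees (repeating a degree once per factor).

1, 2, 3

Write h(α) = α^6 + 2α^5 + 4α^3 + α + 2.
Roots in Z/5Z: h(0) = 2; h(1) = 0 → root; h(2) = 4; h(3) = 3; h(4) = 1.
Linear factors from roots: (α + 4).
Complete factorization: h(α) = (α + 4)·(α^2 + α + 2)·(α^3 + 2α^2 + 4α + 4).
Factor degrees with multiplicity: 1 + 2 + 3 = 6.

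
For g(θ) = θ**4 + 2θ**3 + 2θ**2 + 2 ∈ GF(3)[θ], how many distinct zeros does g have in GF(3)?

1

Evaluate at each of the 3 elements of GF(3):
g(0) = 2; g(1) = 1; g(2) = 0 → root.
Roots: {2}.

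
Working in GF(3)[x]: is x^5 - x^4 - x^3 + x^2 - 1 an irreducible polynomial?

Yes

Write g(x) = x^5 - x^4 - x^3 + x^2 - 1.
Check for roots in GF(3): g(0) = 2; g(1) = 2; g(2) = 2.
No roots, so no linear factors.
Monic irreducibles of degree 2 over GF(3): x^2 + 1, x^2 + x - 1, x^2 - x - 1.
None of them divide g (all give nonzero remainder).
No irreducible factor of degree ≤ 2 exists, so g is irreducible over GF(3).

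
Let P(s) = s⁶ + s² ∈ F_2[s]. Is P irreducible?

Check for roots in F_2: P(0) = 0 → root; P(1) = 0 → root.
P(0) = 0, so (s) divides P(s); P is reducible.

No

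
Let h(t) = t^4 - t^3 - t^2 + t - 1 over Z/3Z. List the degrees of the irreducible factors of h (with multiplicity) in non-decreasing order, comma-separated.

4

Roots in Z/3Z: h(0) = 2; h(1) = 2; h(2) = 2.
Complete factorization: h(t) = (t^4 - t^3 - t^2 + t - 1).
Factor degrees with multiplicity: 4 = 4.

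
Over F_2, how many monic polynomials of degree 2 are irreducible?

1

x^(2^2) − x is the product of all monic irreducibles of degree dividing 2; Möbius inversion gives N = (1/2) Σ μ(2/d)·2^d.
Divisors of 2: 1, 2; μ(2/d) for each: -1, 1.
Σ = − 2^1 + 2^2 = 2.
N = 2/2 = 1.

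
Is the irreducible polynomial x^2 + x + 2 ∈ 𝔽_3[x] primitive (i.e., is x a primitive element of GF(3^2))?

Write f(x) = x^2 + x + 2.
|GF(3^2)^×| = 3^2 − 1 = 8. Prime factorization: 8 = 2^3.
f is primitive ⇔ x has order 8 in GF(3)[x]/(f), i.e. x^(8/q) ≠ 1 for each prime q | 8.
x^(4) mod f = 2.
None equal 1, so x has full order 8; f is primitive.

Yes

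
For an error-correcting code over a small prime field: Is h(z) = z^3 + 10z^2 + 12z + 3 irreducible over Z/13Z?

Check each element of Z/13Z for a root: h(0)=3, h(1)=0, h(2)=10, h(3)=0, h(4)=2, h(5)=9, h(6)=1, h(7)=10, h(8)=3, h(9)=12, h(10)=4, h(11)=11, h(12)=0.
h(1) = 0, so (z − 1) divides h(z); h is reducible.

No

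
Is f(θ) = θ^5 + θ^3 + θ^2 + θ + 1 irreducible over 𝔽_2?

Check for roots in 𝔽_2: f(0) = 1; f(1) = 1.
No roots, so no linear factors.
Monic irreducibles of degree 2 over GF(2): θ^2 + θ + 1.
None of them divide f (all give nonzero remainder).
No irreducible factor of degree ≤ 2 exists, so f is irreducible over GF(2).

Yes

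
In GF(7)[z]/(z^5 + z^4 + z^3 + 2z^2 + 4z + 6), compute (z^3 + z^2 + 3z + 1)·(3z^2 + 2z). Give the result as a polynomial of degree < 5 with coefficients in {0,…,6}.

2z^4 + z^3 + 3z^2 + 4z + 3

Multiply in GF(7)[z]: (z^3 + z^2 + 3z + 1)·(3z^2 + 2z) = 3z^5 + 5z^4 + 4z^3 + 2z^2 + 2z.
Reduce using z^5 ≡ 6z^4 + 6z^3 + 5z^2 + 3z + 1 (mod z^5 + z^4 + z^3 + 2z^2 + 4z + 6).
Reduced: 2z^4 + z^3 + 3z^2 + 4z + 3.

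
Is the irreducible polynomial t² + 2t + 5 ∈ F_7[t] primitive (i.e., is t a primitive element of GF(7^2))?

Yes

Write f(t) = t² + 2t + 5.
|GF(7^2)^×| = 7^2 − 1 = 48. Prime factorization: 48 = 2^4·3.
f is primitive ⇔ t has order 48 in GF(7)[t]/(f), i.e. t^(48/q) ≠ 1 for each prime q | 48.
t^(24) mod f = 6.
t^(16) mod f = 4.
None equal 1, so t has full order 48; f is primitive.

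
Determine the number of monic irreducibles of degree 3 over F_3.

By the necklace-counting formula, N_3(3) = (1/3) Σ_{d|3} μ(3/d)·3^d.
Divisors of 3: 1, 3; μ(3/d) for each: -1, 1.
Σ = − 3^1 + 3^3 = 24.
N = 24/3 = 8.

8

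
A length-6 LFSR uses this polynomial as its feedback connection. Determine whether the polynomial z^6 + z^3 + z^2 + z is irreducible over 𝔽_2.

No

Write f(z) = z^6 + z^3 + z^2 + z.
Check for roots in 𝔽_2: f(0) = 0 → root; f(1) = 0 → root.
f(0) = 0, so (z) divides f(z); f is reducible.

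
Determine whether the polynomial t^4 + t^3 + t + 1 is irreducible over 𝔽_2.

No

Write f(t) = t^4 + t^3 + t + 1.
Check for roots in 𝔽_2: f(0) = 1; f(1) = 0 → root.
f(1) = 0, so (t − 1) divides f(t); f is reducible.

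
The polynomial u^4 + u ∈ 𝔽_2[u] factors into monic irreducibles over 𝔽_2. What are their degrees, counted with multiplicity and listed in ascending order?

1, 1, 2

Write h(u) = u^4 + u.
Roots in 𝔽_2: h(0) = 0 → root; h(1) = 0 → root.
Linear factors from roots: (u), (u + 1).
Complete factorization: h(u) = (u)·(u + 1)·(u^2 + u + 1).
Factor degrees with multiplicity: 1 + 1 + 2 = 4.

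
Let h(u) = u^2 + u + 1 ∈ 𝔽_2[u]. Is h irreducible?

Yes

Check for roots in 𝔽_2: h(0) = 1; h(1) = 1.
No roots. A degree-2 polynomial over a field with no linear factor is irreducible.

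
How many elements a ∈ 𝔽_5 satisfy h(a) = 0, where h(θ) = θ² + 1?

Evaluate at each of the 5 elements of 𝔽_5:
h(0) = 1; h(1) = 2; h(2) = 0 → root; h(3) = 0 → root; h(4) = 2.
Roots: {2, 3}.

2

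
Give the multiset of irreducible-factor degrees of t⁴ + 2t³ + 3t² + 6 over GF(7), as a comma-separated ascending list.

1, 3

Write f(t) = t⁴ + 2t³ + 3t² + 6.
Linear factors from roots: (t + 4).
Complete factorization: f(t) = (t + 4)·(t³ + 5t² + 4t + 5).
Factor degrees with multiplicity: 1 + 3 = 4.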